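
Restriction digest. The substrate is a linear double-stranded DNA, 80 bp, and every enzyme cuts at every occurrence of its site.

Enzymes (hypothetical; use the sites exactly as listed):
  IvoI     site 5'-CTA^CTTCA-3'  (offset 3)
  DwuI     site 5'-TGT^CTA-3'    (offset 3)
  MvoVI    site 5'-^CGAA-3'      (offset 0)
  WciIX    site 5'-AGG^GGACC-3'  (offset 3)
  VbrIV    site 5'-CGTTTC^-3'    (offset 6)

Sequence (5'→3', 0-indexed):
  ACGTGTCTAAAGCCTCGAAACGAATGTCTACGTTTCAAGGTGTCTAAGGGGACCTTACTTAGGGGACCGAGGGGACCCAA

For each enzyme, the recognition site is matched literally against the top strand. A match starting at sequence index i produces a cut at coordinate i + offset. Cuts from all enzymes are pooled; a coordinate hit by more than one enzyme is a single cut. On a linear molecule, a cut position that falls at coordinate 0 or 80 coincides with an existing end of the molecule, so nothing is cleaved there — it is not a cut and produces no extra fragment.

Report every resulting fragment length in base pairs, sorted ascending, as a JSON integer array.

[5,6,6,7,7,8,9,9,9,14]

Site scan:
  IvoI (CTACTTCA, off=3): no sites
  DwuI TGTCTA/3: at [3, 24, 40] ⇒ [6, 27, 43]
  MvoVI CGAA/0: at [15, 20] ⇒ [15, 20]
  WciIX AGGGGACC/3: at [46, 60, 69] ⇒ [49, 63, 72]
  VbrIV CGTTTC/6: at [30] ⇒ [36]

All cut coordinates (distinct, sorted): [6, 15, 20, 27, 36, 43, 49, 63, 72]

Fragments:
  [0,6): 6 bp
  [6,15): 9 bp
  [15,20): 5 bp
  [20,27): 7 bp
  [27,36): 9 bp
  [36,43): 7 bp
  [43,49): 6 bp
  [49,63): 14 bp
  [63,72): 9 bp
  [72,80): 8 bp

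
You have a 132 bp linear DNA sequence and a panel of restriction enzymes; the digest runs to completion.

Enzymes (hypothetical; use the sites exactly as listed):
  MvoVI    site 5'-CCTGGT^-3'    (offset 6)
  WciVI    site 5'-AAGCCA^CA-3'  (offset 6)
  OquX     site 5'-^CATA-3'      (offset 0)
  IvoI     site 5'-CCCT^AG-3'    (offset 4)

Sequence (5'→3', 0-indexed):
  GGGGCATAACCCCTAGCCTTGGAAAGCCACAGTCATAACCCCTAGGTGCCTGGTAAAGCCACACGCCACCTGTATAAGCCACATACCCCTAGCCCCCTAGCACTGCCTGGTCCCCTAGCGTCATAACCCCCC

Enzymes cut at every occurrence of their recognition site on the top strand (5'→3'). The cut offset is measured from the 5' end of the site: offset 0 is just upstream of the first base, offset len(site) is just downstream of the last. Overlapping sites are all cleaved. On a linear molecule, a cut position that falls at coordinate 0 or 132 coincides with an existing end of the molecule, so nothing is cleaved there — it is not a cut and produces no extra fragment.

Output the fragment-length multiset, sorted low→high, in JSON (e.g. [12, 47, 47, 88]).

Per-enzyme occurrences:
  MvoVI (CCTGGT, off=6): starts [48, 105] → cuts [54, 111]
  WciVI (AAGCCACA, off=6): starts [23, 55, 75] → cuts [29, 61, 81]
  OquX (CATA, off=0): starts [4, 33, 81, 121] → cuts [4, 33, 81, 121]
  IvoI (CCCTAG, off=4): starts [10, 39, 86, 94, 112] → cuts [14, 43, 90, 98, 116]

Pooled cuts: [4, 14, 29, 33, 43, 54, 61, 81, 90, 98, 111, 116, 121]

Fragment lengths:
  [0,4): 4 bp
  [4,14): 10 bp
  [14,29): 15 bp
  [29,33): 4 bp
  [33,43): 10 bp
  [43,54): 11 bp
  [54,61): 7 bp
  [61,81): 20 bp
  [81,90): 9 bp
  [90,98): 8 bp
  [98,111): 13 bp
  [111,116): 5 bp
  [116,121): 5 bp
  [121,132): 11 bp

[4,4,5,5,7,8,9,10,10,11,11,13,15,20]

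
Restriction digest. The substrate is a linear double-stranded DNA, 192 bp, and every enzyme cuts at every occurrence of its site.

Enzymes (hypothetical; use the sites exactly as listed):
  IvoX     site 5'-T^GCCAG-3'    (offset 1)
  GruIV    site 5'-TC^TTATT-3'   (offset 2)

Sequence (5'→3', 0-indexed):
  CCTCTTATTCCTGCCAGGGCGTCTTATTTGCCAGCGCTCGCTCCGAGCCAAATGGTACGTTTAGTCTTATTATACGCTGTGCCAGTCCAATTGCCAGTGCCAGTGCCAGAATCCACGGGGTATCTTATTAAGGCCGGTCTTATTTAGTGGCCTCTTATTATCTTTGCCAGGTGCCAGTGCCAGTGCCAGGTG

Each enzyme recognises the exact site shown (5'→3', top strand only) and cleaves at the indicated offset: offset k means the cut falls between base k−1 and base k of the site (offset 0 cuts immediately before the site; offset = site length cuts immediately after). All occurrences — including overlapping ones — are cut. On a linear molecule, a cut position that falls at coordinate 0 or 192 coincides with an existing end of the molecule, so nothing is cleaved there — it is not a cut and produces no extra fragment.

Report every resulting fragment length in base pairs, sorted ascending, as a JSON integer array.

Site scan:
  IvoX TGCCAG/1: at [11, 28, 79, 91, 97, 103, 164, 171, 177, 183] ⇒ [12, 29, 80, 92, 98, 104, 165, 172, 178, 184]
  GruIV TCTTATT/2: at [2, 21, 64, 122, 137, 152] ⇒ [4, 23, 66, 124, 139, 154]

Pooled cuts: [4, 12, 23, 29, 66, 80, 92, 98, 104, 124, 139, 154, 165, 172, 178, 184]

Fragments:
  [0,4): 4 bp
  [4,12): 8 bp
  [12,23): 11 bp
  [23,29): 6 bp
  [29,66): 37 bp
  [66,80): 14 bp
  [80,92): 12 bp
  [92,98): 6 bp
  [98,104): 6 bp
  [104,124): 20 bp
  [124,139): 15 bp
  [139,154): 15 bp
  [154,165): 11 bp
  [165,172): 7 bp
  [172,178): 6 bp
  [178,184): 6 bp
  [184,192): 8 bp

[4,6,6,6,6,6,7,8,8,11,11,12,14,15,15,20,37]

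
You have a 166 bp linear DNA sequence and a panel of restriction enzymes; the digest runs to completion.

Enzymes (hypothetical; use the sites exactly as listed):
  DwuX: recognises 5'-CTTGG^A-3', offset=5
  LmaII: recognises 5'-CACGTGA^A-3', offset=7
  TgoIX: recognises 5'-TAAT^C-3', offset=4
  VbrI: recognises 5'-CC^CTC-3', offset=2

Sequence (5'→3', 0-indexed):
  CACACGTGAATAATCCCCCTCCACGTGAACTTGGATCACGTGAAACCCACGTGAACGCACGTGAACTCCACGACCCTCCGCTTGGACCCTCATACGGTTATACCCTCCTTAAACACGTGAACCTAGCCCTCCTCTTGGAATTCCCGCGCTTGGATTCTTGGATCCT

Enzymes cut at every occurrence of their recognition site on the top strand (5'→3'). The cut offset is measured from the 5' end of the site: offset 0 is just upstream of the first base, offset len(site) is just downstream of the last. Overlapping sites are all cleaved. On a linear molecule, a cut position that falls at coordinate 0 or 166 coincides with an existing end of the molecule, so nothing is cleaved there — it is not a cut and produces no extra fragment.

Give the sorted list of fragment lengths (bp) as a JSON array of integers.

[3,4,5,5,6,8,8,9,9,10,10,10,10,11,11,15,16,16]

Site scan:
  DwuX CTTGGA/5: at [29, 80, 133, 148, 156] ⇒ [34, 85, 138, 153, 161]
  LmaII CACGTGAA/7: at [2, 21, 36, 47, 57, 113] ⇒ [9, 28, 43, 54, 64, 120]
  TgoIX TAATC/4: at [10] ⇒ [14]
  VbrI CCCTC/2: at [16, 73, 86, 102, 126] ⇒ [18, 75, 88, 104, 128]

All cut coordinates (distinct, sorted): [9, 14, 18, 28, 34, 43, 54, 64, 75, 85, 88, 104, 120, 128, 138, 153, 161]

Fragment lengths:
  [0,9): 9 bp
  [9,14): 5 bp
  [14,18): 4 bp
  [18,28): 10 bp
  [28,34): 6 bp
  [34,43): 9 bp
  [43,54): 11 bp
  [54,64): 10 bp
  [64,75): 11 bp
  [75,85): 10 bp
  [85,88): 3 bp
  [88,104): 16 bp
  [104,120): 16 bp
  [120,128): 8 bp
  [128,138): 10 bp
  [138,153): 15 bp
  [153,161): 8 bp
  [161,166): 5 bp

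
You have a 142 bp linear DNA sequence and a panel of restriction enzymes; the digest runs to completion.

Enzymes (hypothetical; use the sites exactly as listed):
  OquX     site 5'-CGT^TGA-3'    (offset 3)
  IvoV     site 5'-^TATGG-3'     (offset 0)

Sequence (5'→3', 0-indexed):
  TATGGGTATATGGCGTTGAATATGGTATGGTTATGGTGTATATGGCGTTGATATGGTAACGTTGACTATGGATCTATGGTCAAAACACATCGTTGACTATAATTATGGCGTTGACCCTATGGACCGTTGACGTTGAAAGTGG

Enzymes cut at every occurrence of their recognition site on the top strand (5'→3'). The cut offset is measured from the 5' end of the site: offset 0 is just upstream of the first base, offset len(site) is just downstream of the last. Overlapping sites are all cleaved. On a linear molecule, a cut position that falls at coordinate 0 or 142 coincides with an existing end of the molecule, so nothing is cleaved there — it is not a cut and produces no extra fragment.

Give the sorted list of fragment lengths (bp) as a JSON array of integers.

Per-enzyme occurrences:
  OquX (CGTTGA, off=3): starts [13, 45, 59, 90, 108, 124, 130] → cuts [16, 48, 62, 93, 111, 127, 133]
  IvoV (TATGG, off=0): starts [0, 8, 20, 25, 31, 40, 51, 66, 74, 103, 117] → cuts [8, 20, 25, 31, 40, 51, 66, 74, 103, 117] (position 0 is a terminus of the linear molecule — no cut)

All cut coordinates (distinct, sorted): [8, 16, 20, 25, 31, 40, 48, 51, 62, 66, 74, 93, 103, 111, 117, 127, 133]

Fragments:
  [0,8): 8 bp
  [8,16): 8 bp
  [16,20): 4 bp
  [20,25): 5 bp
  [25,31): 6 bp
  [31,40): 9 bp
  [40,48): 8 bp
  [48,51): 3 bp
  [51,62): 11 bp
  [62,66): 4 bp
  [66,74): 8 bp
  [74,93): 19 bp
  [93,103): 10 bp
  [103,111): 8 bp
  [111,117): 6 bp
  [117,127): 10 bp
  [127,133): 6 bp
  [133,142): 9 bp

[3,4,4,5,6,6,6,8,8,8,8,8,9,9,10,10,11,19]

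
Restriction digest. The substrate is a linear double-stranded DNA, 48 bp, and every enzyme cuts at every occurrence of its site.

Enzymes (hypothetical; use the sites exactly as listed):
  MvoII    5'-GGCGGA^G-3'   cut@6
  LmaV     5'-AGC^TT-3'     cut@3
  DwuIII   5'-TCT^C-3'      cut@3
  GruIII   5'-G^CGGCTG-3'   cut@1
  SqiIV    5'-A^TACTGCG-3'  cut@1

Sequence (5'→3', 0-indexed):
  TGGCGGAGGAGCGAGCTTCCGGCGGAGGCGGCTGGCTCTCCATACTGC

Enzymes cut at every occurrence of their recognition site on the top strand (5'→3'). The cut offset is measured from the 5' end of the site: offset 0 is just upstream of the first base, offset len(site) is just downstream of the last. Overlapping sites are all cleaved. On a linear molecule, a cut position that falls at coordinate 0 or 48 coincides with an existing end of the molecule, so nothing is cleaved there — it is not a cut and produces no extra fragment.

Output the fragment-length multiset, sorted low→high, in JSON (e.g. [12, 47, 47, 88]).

Per-enzyme occurrences:
  MvoII (GGCGGAG, off=6): starts [1, 20] → cuts [7, 26]
  LmaV (AGCTT, off=3): starts [13] → cuts [16]
  DwuIII (TCTC, off=3): starts [36] → cuts [39]
  GruIII (GCGGCTG, off=1): starts [27] → cuts [28]
  SqiIV (ATACTGCG, off=1): no sites

All cut coordinates (distinct, sorted): [7, 16, 26, 28, 39]

Fragment lengths:
  [0,7): 7 bp
  [7,16): 9 bp
  [16,26): 10 bp
  [26,28): 2 bp
  [28,39): 11 bp
  [39,48): 9 bp

[2,7,9,9,10,11]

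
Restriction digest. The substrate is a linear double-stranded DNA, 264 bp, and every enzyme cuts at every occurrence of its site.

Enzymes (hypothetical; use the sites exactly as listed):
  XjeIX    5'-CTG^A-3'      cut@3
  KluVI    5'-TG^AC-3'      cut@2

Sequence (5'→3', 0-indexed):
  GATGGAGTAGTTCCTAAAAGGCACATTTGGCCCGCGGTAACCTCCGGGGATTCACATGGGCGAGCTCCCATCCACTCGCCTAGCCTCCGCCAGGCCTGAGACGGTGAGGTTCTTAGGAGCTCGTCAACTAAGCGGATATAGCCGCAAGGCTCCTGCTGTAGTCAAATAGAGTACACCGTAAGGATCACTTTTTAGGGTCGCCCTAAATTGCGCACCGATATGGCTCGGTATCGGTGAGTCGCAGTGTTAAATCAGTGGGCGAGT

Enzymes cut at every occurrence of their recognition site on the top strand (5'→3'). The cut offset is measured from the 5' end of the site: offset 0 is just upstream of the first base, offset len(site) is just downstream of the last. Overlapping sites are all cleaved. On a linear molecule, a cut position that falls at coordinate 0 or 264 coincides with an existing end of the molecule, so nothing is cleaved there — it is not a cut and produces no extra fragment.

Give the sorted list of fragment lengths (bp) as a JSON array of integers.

Site scan:
  XjeIX (CTGA, off=3): starts [95] → cuts [98]
  KluVI (TGAC, off=2): no sites

All cut coordinates (distinct, sorted): [98]

Fragment lengths:
  [0,98): 98 bp
  [98,264): 166 bp

[98,166]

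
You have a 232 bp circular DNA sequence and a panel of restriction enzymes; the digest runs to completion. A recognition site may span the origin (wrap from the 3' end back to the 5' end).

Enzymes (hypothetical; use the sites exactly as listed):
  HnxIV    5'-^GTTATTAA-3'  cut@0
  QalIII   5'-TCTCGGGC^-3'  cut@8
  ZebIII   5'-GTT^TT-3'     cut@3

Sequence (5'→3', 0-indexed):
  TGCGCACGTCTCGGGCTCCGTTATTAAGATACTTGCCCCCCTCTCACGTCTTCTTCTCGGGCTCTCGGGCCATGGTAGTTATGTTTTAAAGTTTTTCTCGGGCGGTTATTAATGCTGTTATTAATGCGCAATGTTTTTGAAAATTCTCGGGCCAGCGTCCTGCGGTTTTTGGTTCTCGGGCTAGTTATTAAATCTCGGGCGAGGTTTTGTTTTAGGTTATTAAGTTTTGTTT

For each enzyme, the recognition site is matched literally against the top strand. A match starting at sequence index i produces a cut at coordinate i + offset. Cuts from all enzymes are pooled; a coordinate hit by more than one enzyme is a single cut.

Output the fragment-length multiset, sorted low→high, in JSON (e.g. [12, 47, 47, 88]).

[1,2,3,4,5,5,6,8,8,10,11,12,14,15,15,17,17,17,19,43]

Site scan:
  HnxIV GTTATTAA/0: at [19, 104, 116, 183, 215] ⇒ [19, 104, 116, 183, 215]
  QalIII TCTCGGGC/8: at [8, 54, 62, 95, 144, 173, 192] ⇒ [16, 62, 70, 103, 152, 181, 200]
  ZebIII GTTTT/3: at [82, 90, 132, 164, 203, 208, 223, 228] ⇒ [85, 93, 135, 167, 206, 211, 226, 231]

Pooled cuts: [16, 19, 62, 70, 85, 93, 103, 104, 116, 135, 152, 167, 181, 183, 200, 206, 211, 215, 226, 231]

Fragment lengths:
  16→19: 3 bp
  19→62: 43 bp
  62→70: 8 bp
  70→85: 15 bp
  85→93: 8 bp
  93→103: 10 bp
  103→104: 1 bp
  104→116: 12 bp
  116→135: 19 bp
  135→152: 17 bp
  152→167: 15 bp
  167→181: 14 bp
  181→183: 2 bp
  183→200: 17 bp
  200→206: 6 bp
  206→211: 5 bp
  211→215: 4 bp
  215→226: 11 bp
  226→231: 5 bp
  231→16 (wrap): 232-231+16 = 17 bp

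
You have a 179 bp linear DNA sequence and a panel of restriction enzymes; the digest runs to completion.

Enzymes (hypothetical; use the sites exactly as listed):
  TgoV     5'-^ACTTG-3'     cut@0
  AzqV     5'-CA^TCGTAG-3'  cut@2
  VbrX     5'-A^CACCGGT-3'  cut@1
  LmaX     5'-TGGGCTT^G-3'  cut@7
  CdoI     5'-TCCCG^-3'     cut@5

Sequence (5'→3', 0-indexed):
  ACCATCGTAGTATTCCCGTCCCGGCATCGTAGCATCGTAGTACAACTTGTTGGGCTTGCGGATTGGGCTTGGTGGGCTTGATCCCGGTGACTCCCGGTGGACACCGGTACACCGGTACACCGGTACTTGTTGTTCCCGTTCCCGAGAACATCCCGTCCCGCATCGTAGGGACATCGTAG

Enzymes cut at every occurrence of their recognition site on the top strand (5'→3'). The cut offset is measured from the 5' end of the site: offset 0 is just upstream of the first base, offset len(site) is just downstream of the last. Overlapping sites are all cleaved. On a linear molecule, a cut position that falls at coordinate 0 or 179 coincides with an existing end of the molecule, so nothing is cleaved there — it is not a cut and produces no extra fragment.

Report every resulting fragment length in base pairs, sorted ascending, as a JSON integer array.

[2,3,4,5,5,5,6,6,7,7,8,8,8,9,10,10,11,11,13,13,14,14]

Scan for sites:
  TgoV (ACTTG, off=0): starts [44, 124] → cuts [44, 124]
  AzqV (CATCGTAG, off=2): starts [2, 24, 32, 160, 171] → cuts [4, 26, 34, 162, 173]
  VbrX (ACACCGGT, off=1): starts [100, 108, 116] → cuts [101, 109, 117]
  LmaX (TGGGCTTG, off=7): starts [50, 63, 72] → cuts [57, 70, 79]
  CdoI (TCCCG, off=5): starts [13, 18, 81, 91, 133, 139, 150, 155] → cuts [18, 23, 86, 96, 138, 144, 155, 160]

All cut coordinates (distinct, sorted): [4, 18, 23, 26, 34, 44, 57, 70, 79, 86, 96, 101, 109, 117, 124, 138, 144, 155, 160, 162, 173]

Fragments:
  [0,4): 4 bp
  [4,18): 14 bp
  [18,23): 5 bp
  [23,26): 3 bp
  [26,34): 8 bp
  [34,44): 10 bp
  [44,57): 13 bp
  [57,70): 13 bp
  [70,79): 9 bp
  [79,86): 7 bp
  [86,96): 10 bp
  [96,101): 5 bp
  [101,109): 8 bp
  [109,117): 8 bp
  [117,124): 7 bp
  [124,138): 14 bp
  [138,144): 6 bp
  [144,155): 11 bp
  [155,160): 5 bp
  [160,162): 2 bp
  [162,173): 11 bp
  [173,179): 6 bp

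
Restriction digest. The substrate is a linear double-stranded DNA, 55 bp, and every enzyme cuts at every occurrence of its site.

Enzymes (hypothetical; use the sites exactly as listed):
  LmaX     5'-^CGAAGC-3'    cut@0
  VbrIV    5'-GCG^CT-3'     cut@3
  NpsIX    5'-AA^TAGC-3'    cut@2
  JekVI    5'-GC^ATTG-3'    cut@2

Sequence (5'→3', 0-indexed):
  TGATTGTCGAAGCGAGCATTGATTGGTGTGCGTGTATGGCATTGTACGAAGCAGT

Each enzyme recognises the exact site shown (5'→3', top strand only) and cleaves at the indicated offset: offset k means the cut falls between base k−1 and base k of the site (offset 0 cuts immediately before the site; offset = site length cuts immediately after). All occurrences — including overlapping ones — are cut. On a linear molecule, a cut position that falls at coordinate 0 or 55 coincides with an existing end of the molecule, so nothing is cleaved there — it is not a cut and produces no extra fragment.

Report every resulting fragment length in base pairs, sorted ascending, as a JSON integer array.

Per-enzyme occurrences:
  LmaX (CGAAGC, off=0): starts [7, 46] → cuts [7, 46]
  VbrIV (GCGCT, off=3): no sites
  NpsIX (AATAGC, off=2): no sites
  JekVI (GCATTG, off=2): starts [15, 38] → cuts [17, 40]

Pooled cuts: [7, 17, 40, 46]

Fragments:
  [0,7): 7 bp
  [7,17): 10 bp
  [17,40): 23 bp
  [40,46): 6 bp
  [46,55): 9 bp

[6,7,9,10,23]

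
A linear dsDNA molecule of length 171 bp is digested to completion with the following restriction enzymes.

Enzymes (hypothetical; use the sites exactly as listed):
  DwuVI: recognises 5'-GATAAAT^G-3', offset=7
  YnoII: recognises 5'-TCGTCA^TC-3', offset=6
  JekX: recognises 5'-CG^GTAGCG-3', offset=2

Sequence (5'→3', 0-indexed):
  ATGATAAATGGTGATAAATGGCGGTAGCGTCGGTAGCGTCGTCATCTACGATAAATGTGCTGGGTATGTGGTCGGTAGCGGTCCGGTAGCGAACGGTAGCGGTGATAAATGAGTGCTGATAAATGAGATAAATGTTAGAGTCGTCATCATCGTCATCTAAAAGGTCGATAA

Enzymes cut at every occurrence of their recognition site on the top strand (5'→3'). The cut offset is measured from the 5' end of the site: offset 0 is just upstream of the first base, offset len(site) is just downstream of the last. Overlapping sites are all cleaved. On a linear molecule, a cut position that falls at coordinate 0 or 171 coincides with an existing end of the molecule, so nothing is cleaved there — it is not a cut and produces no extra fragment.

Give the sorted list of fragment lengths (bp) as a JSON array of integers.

[4,9,9,9,9,10,10,11,12,12,13,14,15,16,18]

Scan for sites:
  DwuVI GATAAATG/7: at [2, 12, 49, 103, 117, 126] ⇒ [9, 19, 56, 110, 124, 133]
  YnoII TCGTCATC/6: at [38, 140, 149] ⇒ [44, 146, 155]
  JekX CGGTAGCG/2: at [21, 30, 72, 83, 93] ⇒ [23, 32, 74, 85, 95]

Pooled cuts: [9, 19, 23, 32, 44, 56, 74, 85, 95, 110, 124, 133, 146, 155]

Fragments:
  [0,9): 9 bp
  [9,19): 10 bp
  [19,23): 4 bp
  [23,32): 9 bp
  [32,44): 12 bp
  [44,56): 12 bp
  [56,74): 18 bp
  [74,85): 11 bp
  [85,95): 10 bp
  [95,110): 15 bp
  [110,124): 14 bp
  [124,133): 9 bp
  [133,146): 13 bp
  [146,155): 9 bp
  [155,171): 16 bp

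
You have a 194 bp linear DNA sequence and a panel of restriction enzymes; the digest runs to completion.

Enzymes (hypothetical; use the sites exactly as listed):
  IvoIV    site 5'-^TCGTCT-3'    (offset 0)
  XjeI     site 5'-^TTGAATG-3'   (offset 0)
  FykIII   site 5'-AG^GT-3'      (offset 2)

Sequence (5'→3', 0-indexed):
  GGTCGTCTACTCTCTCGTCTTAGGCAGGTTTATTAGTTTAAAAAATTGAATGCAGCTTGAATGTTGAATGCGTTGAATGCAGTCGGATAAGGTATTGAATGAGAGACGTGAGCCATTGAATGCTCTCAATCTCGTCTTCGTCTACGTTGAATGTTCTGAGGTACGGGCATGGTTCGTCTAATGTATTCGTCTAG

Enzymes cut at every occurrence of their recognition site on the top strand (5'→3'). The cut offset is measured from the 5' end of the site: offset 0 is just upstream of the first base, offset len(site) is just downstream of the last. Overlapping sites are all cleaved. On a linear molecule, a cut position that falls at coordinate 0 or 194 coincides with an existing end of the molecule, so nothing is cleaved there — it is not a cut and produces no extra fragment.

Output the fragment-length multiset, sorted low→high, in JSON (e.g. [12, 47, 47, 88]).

Per-enzyme occurrences:
  IvoIV (TCGTCT, off=0): starts [2, 14, 131, 137, 173, 186] → cuts [2, 14, 131, 137, 173, 186]
  XjeI (TTGAATG, off=0): starts [45, 56, 63, 72, 94, 115, 146] → cuts [45, 56, 63, 72, 94, 115, 146]
  FykIII (AGGT, off=2): starts [25, 89, 158] → cuts [27, 91, 160]

All cut coordinates (distinct, sorted): [2, 14, 27, 45, 56, 63, 72, 91, 94, 115, 131, 137, 146, 160, 173, 186]

Fragment lengths:
  [0,2): 2 bp
  [2,14): 12 bp
  [14,27): 13 bp
  [27,45): 18 bp
  [45,56): 11 bp
  [56,63): 7 bp
  [63,72): 9 bp
  [72,91): 19 bp
  [91,94): 3 bp
  [94,115): 21 bp
  [115,131): 16 bp
  [131,137): 6 bp
  [137,146): 9 bp
  [146,160): 14 bp
  [160,173): 13 bp
  [173,186): 13 bp
  [186,194): 8 bp

[2,3,6,7,8,9,9,11,12,13,13,13,14,16,18,19,21]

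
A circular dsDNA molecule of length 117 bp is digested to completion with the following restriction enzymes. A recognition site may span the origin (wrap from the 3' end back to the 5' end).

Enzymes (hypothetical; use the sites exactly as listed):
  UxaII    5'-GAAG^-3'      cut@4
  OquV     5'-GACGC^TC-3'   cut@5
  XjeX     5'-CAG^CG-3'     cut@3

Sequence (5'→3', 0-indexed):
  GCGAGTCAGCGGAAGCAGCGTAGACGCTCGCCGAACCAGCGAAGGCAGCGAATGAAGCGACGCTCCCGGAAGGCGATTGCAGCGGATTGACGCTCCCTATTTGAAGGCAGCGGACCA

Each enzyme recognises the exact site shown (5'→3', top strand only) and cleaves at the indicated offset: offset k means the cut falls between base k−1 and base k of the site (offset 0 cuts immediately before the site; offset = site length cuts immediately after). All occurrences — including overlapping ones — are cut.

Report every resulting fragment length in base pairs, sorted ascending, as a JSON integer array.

Site scan:
  UxaII (GAAG, off=4): starts [11, 40, 53, 68, 102] → cuts [15, 44, 57, 72, 106]
  OquV (GACGCTC, off=5): starts [22, 58, 88] → cuts [27, 63, 93]
  XjeX (CAGCG, off=3): starts [6, 15, 36, 45, 79, 107, 115] → cuts [1, 9, 18, 39, 48, 82, 110]

Pooled cuts: [1, 9, 15, 18, 27, 39, 44, 48, 57, 63, 72, 82, 93, 106, 110]

Fragment lengths:
  1→9: 8 bp
  9→15: 6 bp
  15→18: 3 bp
  18→27: 9 bp
  27→39: 12 bp
  39→44: 5 bp
  44→48: 4 bp
  48→57: 9 bp
  57→63: 6 bp
  63→72: 9 bp
  72→82: 10 bp
  82→93: 11 bp
  93→106: 13 bp
  106→110: 4 bp
  110→1 (wrap): 117-110+1 = 8 bp

[3,4,4,5,6,6,8,8,9,9,9,10,11,12,13]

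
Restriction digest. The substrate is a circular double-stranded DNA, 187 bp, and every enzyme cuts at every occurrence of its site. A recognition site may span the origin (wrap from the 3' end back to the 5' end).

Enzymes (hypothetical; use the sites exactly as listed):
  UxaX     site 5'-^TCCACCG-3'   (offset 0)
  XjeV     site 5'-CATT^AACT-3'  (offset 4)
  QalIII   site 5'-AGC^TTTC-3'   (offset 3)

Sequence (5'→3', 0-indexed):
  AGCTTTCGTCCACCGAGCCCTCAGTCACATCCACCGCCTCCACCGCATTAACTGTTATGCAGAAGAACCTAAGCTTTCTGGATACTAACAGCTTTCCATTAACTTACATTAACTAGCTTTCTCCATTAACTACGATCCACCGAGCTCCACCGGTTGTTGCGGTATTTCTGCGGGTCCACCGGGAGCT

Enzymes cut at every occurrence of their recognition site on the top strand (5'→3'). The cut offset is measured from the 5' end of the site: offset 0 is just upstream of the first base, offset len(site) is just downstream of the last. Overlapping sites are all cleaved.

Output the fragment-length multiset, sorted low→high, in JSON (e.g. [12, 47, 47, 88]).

Scan for sites:
  UxaX (TCCACCG, off=0): starts [8, 29, 38, 135, 145, 174] → cuts [8, 29, 38, 135, 145, 174]
  XjeV (CATTAACT, off=4): starts [45, 96, 106, 123] → cuts [49, 100, 110, 127]
  QalIII (AGCTTTC, off=3): starts [0, 71, 89, 114] → cuts [3, 74, 92, 117]

All cut coordinates (distinct, sorted): [3, 8, 29, 38, 49, 74, 92, 100, 110, 117, 127, 135, 145, 174]

Fragments:
  3→8: 5 bp
  8→29: 21 bp
  29→38: 9 bp
  38→49: 11 bp
  49→74: 25 bp
  74→92: 18 bp
  92→100: 8 bp
  100→110: 10 bp
  110→117: 7 bp
  117→127: 10 bp
  127→135: 8 bp
  135→145: 10 bp
  145→174: 29 bp
  174→3 (wrap): 187-174+3 = 16 bp

[5,7,8,8,9,10,10,10,11,16,18,21,25,29]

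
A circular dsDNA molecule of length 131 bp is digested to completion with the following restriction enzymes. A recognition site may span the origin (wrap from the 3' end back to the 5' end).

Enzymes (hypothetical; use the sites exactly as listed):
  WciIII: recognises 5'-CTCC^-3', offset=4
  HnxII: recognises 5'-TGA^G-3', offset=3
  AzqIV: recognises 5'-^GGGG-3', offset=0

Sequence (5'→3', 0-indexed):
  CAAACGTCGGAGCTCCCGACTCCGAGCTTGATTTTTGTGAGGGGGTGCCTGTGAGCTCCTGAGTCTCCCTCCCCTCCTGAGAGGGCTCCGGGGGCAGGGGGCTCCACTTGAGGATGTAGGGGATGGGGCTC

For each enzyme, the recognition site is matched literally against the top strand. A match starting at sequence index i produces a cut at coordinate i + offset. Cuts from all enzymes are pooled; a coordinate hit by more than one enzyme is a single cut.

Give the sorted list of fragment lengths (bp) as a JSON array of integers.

[1,1,1,3,3,4,5,5,6,6,6,6,7,7,8,8,9,13,15,17]

Site scan:
  WciIII (CTCC, off=4): starts [12, 19, 55, 64, 68, 73, 85, 101, 128] → cuts [1, 16, 23, 59, 68, 72, 77, 89, 105]
  HnxII (TGAG, off=3): starts [37, 51, 59, 77, 108] → cuts [40, 54, 62, 80, 111]
  AzqIV (GGGG, off=0): starts [40, 41, 89, 90, 96, 97, 118, 124] → cuts [40, 41, 89, 90, 96, 97, 118, 124]

All cut coordinates (distinct, sorted): [1, 16, 23, 40, 41, 54, 59, 62, 68, 72, 77, 80, 89, 90, 96, 97, 105, 111, 118, 124]

Fragments:
  1→16: 15 bp
  16→23: 7 bp
  23→40: 17 bp
  40→41: 1 bp
  41→54: 13 bp
  54→59: 5 bp
  59→62: 3 bp
  62→68: 6 bp
  68→72: 4 bp
  72→77: 5 bp
  77→80: 3 bp
  80→89: 9 bp
  89→90: 1 bp
  90→96: 6 bp
  96→97: 1 bp
  97→105: 8 bp
  105→111: 6 bp
  111→118: 7 bp
  118→124: 6 bp
  124→1 (wrap): 131-124+1 = 8 bp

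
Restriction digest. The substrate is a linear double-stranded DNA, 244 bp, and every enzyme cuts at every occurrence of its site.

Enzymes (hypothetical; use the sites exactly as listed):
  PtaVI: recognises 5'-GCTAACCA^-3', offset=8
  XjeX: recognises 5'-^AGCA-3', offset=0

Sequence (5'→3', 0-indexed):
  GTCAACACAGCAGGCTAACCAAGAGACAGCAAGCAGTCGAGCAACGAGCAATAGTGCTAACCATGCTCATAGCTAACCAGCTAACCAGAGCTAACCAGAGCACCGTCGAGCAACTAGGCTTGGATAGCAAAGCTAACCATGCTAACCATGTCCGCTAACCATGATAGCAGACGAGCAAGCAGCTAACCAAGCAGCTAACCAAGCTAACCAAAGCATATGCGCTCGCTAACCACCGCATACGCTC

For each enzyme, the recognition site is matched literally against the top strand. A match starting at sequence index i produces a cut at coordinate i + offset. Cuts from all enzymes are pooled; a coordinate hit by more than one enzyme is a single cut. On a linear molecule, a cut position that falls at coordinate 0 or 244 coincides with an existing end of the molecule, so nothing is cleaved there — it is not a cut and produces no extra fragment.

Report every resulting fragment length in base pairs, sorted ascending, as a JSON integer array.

Scan for sites:
  PtaVI (GCTAACCA, off=8): starts [13, 55, 71, 79, 89, 131, 140, 153, 181, 193, 202, 224] → cuts [21, 63, 79, 87, 97, 139, 148, 161, 189, 201, 210, 232]
  XjeX (AGCA, off=0): starts [8, 27, 31, 39, 46, 98, 108, 125, 165, 173, 177, 189, 211] → cuts [8, 27, 31, 39, 46, 98, 108, 125, 165, 173, 177, 189, 211]

Pooled cuts: [8, 21, 27, 31, 39, 46, 63, 79, 87, 97, 98, 108, 125, 139, 148, 161, 165, 173, 177, 189, 201, 210, 211, 232]

Fragments:
  [0,8): 8 bp
  [8,21): 13 bp
  [21,27): 6 bp
  [27,31): 4 bp
  [31,39): 8 bp
  [39,46): 7 bp
  [46,63): 17 bp
  [63,79): 16 bp
  [79,87): 8 bp
  [87,97): 10 bp
  [97,98): 1 bp
  [98,108): 10 bp
  [108,125): 17 bp
  [125,139): 14 bp
  [139,148): 9 bp
  [148,161): 13 bp
  [161,165): 4 bp
  [165,173): 8 bp
  [173,177): 4 bp
  [177,189): 12 bp
  [189,201): 12 bp
  [201,210): 9 bp
  [210,211): 1 bp
  [211,232): 21 bp
  [232,244): 12 bp

[1,1,4,4,4,6,7,8,8,8,8,9,9,10,10,12,12,12,13,13,14,16,17,17,21]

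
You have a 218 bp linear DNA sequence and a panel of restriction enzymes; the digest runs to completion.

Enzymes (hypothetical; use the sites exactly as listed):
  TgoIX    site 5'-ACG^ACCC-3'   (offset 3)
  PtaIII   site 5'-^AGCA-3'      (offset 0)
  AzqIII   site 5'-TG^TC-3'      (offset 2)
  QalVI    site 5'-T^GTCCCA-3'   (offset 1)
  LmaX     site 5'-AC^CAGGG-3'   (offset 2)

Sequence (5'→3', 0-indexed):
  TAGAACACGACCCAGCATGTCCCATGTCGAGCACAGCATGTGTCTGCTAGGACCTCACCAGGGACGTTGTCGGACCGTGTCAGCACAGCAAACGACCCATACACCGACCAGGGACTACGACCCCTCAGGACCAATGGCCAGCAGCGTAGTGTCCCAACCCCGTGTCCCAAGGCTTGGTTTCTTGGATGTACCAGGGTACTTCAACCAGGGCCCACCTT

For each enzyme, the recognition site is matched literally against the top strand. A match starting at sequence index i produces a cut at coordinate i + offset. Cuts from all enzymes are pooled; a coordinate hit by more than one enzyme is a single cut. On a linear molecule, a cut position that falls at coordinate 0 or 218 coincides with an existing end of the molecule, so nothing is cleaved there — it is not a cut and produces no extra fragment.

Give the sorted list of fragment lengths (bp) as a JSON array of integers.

[1,1,1,2,3,4,5,5,5,7,8,8,9,10,11,11,11,12,13,14,14,16,20,27]

Per-enzyme occurrences:
  TgoIX (ACGACCC, off=3): starts [6, 91, 116] → cuts [9, 94, 119]
  PtaIII (AGCA, off=0): starts [13, 29, 34, 81, 86, 139] → cuts [13, 29, 34, 81, 86, 139]
  AzqIII (TGTC, off=2): starts [17, 24, 40, 67, 77, 149, 162] → cuts [19, 26, 42, 69, 79, 151, 164]
  QalVI (TGTCCCA, off=1): starts [17, 149, 162] → cuts [18, 150, 163]
  LmaX (ACCAGGG, off=2): starts [56, 106, 189, 203] → cuts [58, 108, 191, 205]

All cut coordinates (distinct, sorted): [9, 13, 18, 19, 26, 29, 34, 42, 58, 69, 79, 81, 86, 94, 108, 119, 139, 150, 151, 163, 164, 191, 205]

Fragments:
  [0,9): 9 bp
  [9,13): 4 bp
  [13,18): 5 bp
  [18,19): 1 bp
  [19,26): 7 bp
  [26,29): 3 bp
  [29,34): 5 bp
  [34,42): 8 bp
  [42,58): 16 bp
  [58,69): 11 bp
  [69,79): 10 bp
  [79,81): 2 bp
  [81,86): 5 bp
  [86,94): 8 bp
  [94,108): 14 bp
  [108,119): 11 bp
  [119,139): 20 bp
  [139,150): 11 bp
  [150,151): 1 bp
  [151,163): 12 bp
  [163,164): 1 bp
  [164,191): 27 bp
  [191,205): 14 bp
  [205,218): 13 bp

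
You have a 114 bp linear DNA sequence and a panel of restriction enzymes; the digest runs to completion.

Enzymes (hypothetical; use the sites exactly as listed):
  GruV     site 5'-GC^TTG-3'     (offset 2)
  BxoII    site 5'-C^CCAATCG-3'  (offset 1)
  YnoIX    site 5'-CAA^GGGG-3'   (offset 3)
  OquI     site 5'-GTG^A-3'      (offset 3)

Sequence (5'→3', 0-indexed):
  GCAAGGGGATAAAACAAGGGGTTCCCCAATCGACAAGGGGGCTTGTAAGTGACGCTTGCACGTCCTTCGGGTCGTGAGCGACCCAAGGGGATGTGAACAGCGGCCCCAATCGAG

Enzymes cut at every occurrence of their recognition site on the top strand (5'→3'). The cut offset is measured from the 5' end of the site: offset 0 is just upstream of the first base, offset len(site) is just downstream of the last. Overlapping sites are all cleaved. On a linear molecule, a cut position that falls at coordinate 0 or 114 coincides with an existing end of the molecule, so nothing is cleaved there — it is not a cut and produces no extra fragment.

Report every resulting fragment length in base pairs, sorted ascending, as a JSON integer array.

Site scan:
  GruV (GCTTG, off=2): starts [40, 53] → cuts [42, 55]
  BxoII (CCCAATCG, off=1): starts [24, 104] → cuts [25, 105]
  YnoIX (CAAGGGG, off=3): starts [1, 14, 33, 83] → cuts [4, 17, 36, 86]
  OquI (GTGA, off=3): starts [48, 73, 92] → cuts [51, 76, 95]

Pooled cuts: [4, 17, 25, 36, 42, 51, 55, 76, 86, 95, 105]

Fragment lengths:
  [0,4): 4 bp
  [4,17): 13 bp
  [17,25): 8 bp
  [25,36): 11 bp
  [36,42): 6 bp
  [42,51): 9 bp
  [51,55): 4 bp
  [55,76): 21 bp
  [76,86): 10 bp
  [86,95): 9 bp
  [95,105): 10 bp
  [105,114): 9 bp

[4,4,6,8,9,9,9,10,10,11,13,21]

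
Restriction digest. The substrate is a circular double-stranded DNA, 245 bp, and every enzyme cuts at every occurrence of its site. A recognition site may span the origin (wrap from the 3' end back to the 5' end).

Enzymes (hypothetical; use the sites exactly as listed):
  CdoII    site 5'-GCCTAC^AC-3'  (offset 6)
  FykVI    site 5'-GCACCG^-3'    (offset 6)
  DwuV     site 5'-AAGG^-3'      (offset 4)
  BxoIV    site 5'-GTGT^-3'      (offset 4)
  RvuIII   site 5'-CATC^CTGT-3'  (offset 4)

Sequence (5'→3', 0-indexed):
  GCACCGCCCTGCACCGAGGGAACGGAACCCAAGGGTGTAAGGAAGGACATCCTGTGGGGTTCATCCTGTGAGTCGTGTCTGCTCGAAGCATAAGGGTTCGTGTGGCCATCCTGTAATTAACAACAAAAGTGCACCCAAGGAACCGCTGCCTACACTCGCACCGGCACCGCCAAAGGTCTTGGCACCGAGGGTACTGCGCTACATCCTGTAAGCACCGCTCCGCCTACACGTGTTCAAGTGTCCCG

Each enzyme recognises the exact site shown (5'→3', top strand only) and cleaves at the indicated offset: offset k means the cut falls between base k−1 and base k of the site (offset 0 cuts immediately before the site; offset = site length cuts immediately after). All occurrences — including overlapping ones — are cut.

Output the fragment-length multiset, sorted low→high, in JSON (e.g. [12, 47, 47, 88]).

[4,4,4,5,6,6,7,7,8,8,10,10,10,10,11,12,13,13,14,17,18,18,30]

Scan for sites:
  CdoII (GCCTACAC, off=6): starts [147, 221] → cuts [153, 227]
  FykVI (GCACCG, off=6): starts [0, 10, 157, 163, 181, 211] → cuts [6, 16, 163, 169, 187, 217]
  DwuV (AAGG, off=4): starts [30, 38, 42, 91, 136, 172] → cuts [34, 42, 46, 95, 140, 176]
  BxoIV (GTGT, off=4): starts [34, 74, 99, 229, 237] → cuts [38, 78, 103, 233, 241]
  RvuIII (CATCCTGT, off=4): starts [47, 61, 106, 201] → cuts [51, 65, 110, 205]

Pooled cuts: [6, 16, 34, 38, 42, 46, 51, 65, 78, 95, 103, 110, 140, 153, 163, 169, 176, 187, 205, 217, 227, 233, 241]

Fragments:
  6→16: 10 bp
  16→34: 18 bp
  34→38: 4 bp
  38→42: 4 bp
  42→46: 4 bp
  46→51: 5 bp
  51→65: 14 bp
  65→78: 13 bp
  78→95: 17 bp
  95→103: 8 bp
  103→110: 7 bp
  110→140: 30 bp
  140→153: 13 bp
  153→163: 10 bp
  163→169: 6 bp
  169→176: 7 bp
  176→187: 11 bp
  187→205: 18 bp
  205→217: 12 bp
  217→227: 10 bp
  227→233: 6 bp
  233→241: 8 bp
  241→6 (wrap): 245-241+6 = 10 bp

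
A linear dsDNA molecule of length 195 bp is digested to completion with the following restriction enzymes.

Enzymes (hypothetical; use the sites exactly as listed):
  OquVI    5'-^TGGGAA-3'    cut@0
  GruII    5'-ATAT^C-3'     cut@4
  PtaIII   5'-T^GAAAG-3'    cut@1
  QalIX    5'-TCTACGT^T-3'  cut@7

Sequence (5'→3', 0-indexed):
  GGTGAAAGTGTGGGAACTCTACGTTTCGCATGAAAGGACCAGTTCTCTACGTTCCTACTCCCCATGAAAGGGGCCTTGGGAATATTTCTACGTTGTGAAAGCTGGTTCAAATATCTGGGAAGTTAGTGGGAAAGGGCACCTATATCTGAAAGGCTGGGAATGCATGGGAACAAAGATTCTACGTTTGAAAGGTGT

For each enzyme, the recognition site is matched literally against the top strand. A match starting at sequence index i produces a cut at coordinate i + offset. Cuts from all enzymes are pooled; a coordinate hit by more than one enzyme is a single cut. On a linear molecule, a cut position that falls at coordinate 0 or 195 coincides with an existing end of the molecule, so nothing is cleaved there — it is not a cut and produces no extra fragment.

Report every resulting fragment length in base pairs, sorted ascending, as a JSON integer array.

Site scan:
  OquVI TGGGAA/0: at [10, 76, 115, 126, 154, 164] ⇒ [10, 76, 115, 126, 154, 164]
  GruII ATATC/4: at [110, 141] ⇒ [114, 145]
  PtaIII TGAAAG/1: at [2, 30, 64, 95, 146, 185] ⇒ [3, 31, 65, 96, 147, 186]
  QalIX TCTACGTT/7: at [17, 45, 86, 177] ⇒ [24, 52, 93, 184]

All cut coordinates (distinct, sorted): [3, 10, 24, 31, 52, 65, 76, 93, 96, 114, 115, 126, 145, 147, 154, 164, 184, 186]

Fragments:
  [0,3): 3 bp
  [3,10): 7 bp
  [10,24): 14 bp
  [24,31): 7 bp
  [31,52): 21 bp
  [52,65): 13 bp
  [65,76): 11 bp
  [76,93): 17 bp
  [93,96): 3 bp
  [96,114): 18 bp
  [114,115): 1 bp
  [115,126): 11 bp
  [126,145): 19 bp
  [145,147): 2 bp
  [147,154): 7 bp
  [154,164): 10 bp
  [164,184): 20 bp
  [184,186): 2 bp
  [186,195): 9 bp

[1,2,2,3,3,7,7,7,9,10,11,11,13,14,17,18,19,20,21]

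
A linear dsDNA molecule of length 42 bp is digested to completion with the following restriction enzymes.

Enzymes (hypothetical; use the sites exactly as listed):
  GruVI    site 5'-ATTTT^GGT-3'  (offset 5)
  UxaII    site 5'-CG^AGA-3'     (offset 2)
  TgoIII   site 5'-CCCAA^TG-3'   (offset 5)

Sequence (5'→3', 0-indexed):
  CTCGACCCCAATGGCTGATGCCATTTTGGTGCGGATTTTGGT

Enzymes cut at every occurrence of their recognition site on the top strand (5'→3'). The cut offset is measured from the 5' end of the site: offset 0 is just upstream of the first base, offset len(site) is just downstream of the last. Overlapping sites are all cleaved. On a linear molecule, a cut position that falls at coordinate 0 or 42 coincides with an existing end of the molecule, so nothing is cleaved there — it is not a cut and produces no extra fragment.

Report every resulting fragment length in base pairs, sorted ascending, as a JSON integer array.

[3,11,12,16]

Scan for sites:
  GruVI ATTTTGGT/5: at [22, 34] ⇒ [27, 39]
  UxaII (CGAGA, off=2): no sites
  TgoIII CCCAATG/5: at [6] ⇒ [11]

All cut coordinates (distinct, sorted): [11, 27, 39]

Fragments:
  [0,11): 11 bp
  [11,27): 16 bp
  [27,39): 12 bp
  [39,42): 3 bp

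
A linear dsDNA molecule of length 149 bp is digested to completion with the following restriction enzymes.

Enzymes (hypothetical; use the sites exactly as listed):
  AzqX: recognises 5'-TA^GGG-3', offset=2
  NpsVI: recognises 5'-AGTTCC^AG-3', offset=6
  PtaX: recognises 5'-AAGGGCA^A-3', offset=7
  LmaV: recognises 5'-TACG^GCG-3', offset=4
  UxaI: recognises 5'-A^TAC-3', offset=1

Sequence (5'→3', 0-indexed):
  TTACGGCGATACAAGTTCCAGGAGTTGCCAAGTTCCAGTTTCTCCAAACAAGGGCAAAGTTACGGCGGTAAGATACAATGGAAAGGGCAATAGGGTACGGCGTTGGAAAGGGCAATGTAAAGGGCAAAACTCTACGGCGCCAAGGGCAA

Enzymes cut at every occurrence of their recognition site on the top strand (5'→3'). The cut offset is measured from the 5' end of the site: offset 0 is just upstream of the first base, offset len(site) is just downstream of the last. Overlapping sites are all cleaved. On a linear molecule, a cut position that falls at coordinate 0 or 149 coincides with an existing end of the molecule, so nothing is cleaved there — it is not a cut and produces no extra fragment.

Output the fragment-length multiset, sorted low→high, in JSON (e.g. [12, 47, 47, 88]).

Scan for sites:
  AzqX TAGGG/2: at [90] ⇒ [92]
  NpsVI AGTTCCAG/6: at [13, 30] ⇒ [19, 36]
  PtaX AAGGGCAA/7: at [49, 82, 107, 119, 141] ⇒ [56, 89, 114, 126, 148]
  LmaV TACGGCG/4: at [1, 60, 95, 132] ⇒ [5, 64, 99, 136]
  UxaI ATAC/1: at [8, 72] ⇒ [9, 73]

All cut coordinates (distinct, sorted): [5, 9, 19, 36, 56, 64, 73, 89, 92, 99, 114, 126, 136, 148]

Fragment lengths:
  [0,5): 5 bp
  [5,9): 4 bp
  [9,19): 10 bp
  [19,36): 17 bp
  [36,56): 20 bp
  [56,64): 8 bp
  [64,73): 9 bp
  [73,89): 16 bp
  [89,92): 3 bp
  [92,99): 7 bp
  [99,114): 15 bp
  [114,126): 12 bp
  [126,136): 10 bp
  [136,148): 12 bp
  [148,149): 1 bp

[1,3,4,5,7,8,9,10,10,12,12,15,16,17,20]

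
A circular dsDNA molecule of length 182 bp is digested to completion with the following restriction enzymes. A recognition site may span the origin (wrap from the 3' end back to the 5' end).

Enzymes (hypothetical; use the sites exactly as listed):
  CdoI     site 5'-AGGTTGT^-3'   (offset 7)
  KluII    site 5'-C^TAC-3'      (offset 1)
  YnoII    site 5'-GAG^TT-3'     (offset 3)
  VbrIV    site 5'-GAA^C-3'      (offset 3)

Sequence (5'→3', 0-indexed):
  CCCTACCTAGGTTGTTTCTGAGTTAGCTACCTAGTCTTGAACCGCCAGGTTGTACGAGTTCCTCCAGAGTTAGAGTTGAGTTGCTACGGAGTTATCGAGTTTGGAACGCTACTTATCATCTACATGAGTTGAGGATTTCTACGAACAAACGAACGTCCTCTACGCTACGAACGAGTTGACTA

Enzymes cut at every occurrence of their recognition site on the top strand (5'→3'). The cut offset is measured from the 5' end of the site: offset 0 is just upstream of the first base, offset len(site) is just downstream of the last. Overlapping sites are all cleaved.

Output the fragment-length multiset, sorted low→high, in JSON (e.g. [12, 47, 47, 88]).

[3,4,4,5,5,5,5,5,5,6,6,6,7,7,7,7,8,8,8,11,11,11,12,12,14]

Scan for sites:
  CdoI (AGGTTGT, off=7): starts [8, 46] → cuts [15, 53]
  KluII (CTAC, off=1): starts [2, 26, 83, 108, 119, 138, 159, 164, 179] → cuts [3, 27, 84, 109, 120, 139, 160, 165, 180]
  YnoII (GAGTT, off=3): starts [19, 55, 66, 72, 77, 88, 96, 125, 172] → cuts [22, 58, 69, 75, 80, 91, 99, 128, 175]
  VbrIV (GAAC, off=3): starts [38, 103, 142, 150, 168] → cuts [41, 106, 145, 153, 171]

All cut coordinates (distinct, sorted): [3, 15, 22, 27, 41, 53, 58, 69, 75, 80, 84, 91, 99, 106, 109, 120, 128, 139, 145, 153, 160, 165, 171, 175, 180]

Fragment lengths:
  3→15: 12 bp
  15→22: 7 bp
  22→27: 5 bp
  27→41: 14 bp
  41→53: 12 bp
  53→58: 5 bp
  58→69: 11 bp
  69→75: 6 bp
  75→80: 5 bp
  80→84: 4 bp
  84→91: 7 bp
  91→99: 8 bp
  99→106: 7 bp
  106→109: 3 bp
  109→120: 11 bp
  120→128: 8 bp
  128→139: 11 bp
  139→145: 6 bp
  145→153: 8 bp
  153→160: 7 bp
  160→165: 5 bp
  165→171: 6 bp
  171→175: 4 bp
  175→180: 5 bp
  180→3 (wrap): 182-180+3 = 5 bp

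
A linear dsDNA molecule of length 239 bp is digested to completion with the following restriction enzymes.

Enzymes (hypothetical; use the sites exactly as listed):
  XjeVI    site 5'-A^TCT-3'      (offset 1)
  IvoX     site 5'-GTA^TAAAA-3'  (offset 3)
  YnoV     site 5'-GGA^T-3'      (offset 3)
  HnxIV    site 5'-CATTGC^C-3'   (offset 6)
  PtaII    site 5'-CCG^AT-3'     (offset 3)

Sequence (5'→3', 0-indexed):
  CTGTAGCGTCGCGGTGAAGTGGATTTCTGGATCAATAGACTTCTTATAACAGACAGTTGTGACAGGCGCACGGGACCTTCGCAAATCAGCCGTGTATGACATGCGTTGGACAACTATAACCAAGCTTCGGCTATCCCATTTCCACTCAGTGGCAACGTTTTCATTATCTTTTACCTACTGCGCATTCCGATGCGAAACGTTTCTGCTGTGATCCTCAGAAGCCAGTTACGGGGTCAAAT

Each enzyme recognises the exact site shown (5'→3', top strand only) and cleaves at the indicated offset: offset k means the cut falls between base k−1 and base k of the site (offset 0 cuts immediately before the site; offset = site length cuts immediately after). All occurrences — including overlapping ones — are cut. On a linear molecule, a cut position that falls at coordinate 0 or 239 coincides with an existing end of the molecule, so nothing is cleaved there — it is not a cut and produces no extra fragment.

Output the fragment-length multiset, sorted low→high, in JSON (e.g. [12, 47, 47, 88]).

[8,23,23,50,135]

Site scan:
  XjeVI (ATCT, off=1): starts [165] → cuts [166]
  IvoX (GTATAAAA, off=3): no sites
  YnoV (GGAT, off=3): starts [20, 28] → cuts [23, 31]
  HnxIV (CATTGCC, off=6): no sites
  PtaII (CCGAT, off=3): starts [186] → cuts [189]

Pooled cuts: [23, 31, 166, 189]

Fragments:
  [0,23): 23 bp
  [23,31): 8 bp
  [31,166): 135 bp
  [166,189): 23 bp
  [189,239): 50 bp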